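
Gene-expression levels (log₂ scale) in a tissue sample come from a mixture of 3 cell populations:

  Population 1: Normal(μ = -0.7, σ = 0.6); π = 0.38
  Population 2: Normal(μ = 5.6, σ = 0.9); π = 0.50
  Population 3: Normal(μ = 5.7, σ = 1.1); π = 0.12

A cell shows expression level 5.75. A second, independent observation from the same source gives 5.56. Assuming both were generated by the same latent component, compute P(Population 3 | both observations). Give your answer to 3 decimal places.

0.139

The responsibility of component k is P(Z=k) f_k(x) divided by Σ_j P(Z=j) f_j(x).
Since both observations come from the same component, the likelihood for component k is f_k(x₁)·f_k(x₂).
  p_1 = [(1/(0.6·√(2π)))·exp(−(5.75−-0.7)²/(2·0.6²)) = 0.664904·exp(-57.78125) = 5.35403e-26] × [1.5322e-24] = 8.20346e-50
  p_2 = [(1/(0.9·√(2π)))·exp(−(5.75−5.6)²/(2·0.9²)) = 0.443269·exp(-0.01389) = 0.437155] × [0.442832] = 0.193586
  p_3 = [(1/(1.1·√(2π)))·exp(−(5.75−5.7)²/(2·1.1²)) = 0.362675·exp(-0.00103) = 0.3623] × [0.359749] = 0.130337
Weight by the priors:
  P(Z=1)·p_1 = 0.38 × 8.20346e-50 = 3.11732e-50
  P(Z=2)·p_2 = 0.50 × 0.193586 = 0.0967931
  P(Z=3)·p_3 = 0.12 × 0.130337 = 0.0156405
Normaliser: 3.11732e-50 + 0.0967931 + 0.0156405 = 0.112434
Responsibility of Population 3: 0.0156405 / 0.112434 ≈ 0.139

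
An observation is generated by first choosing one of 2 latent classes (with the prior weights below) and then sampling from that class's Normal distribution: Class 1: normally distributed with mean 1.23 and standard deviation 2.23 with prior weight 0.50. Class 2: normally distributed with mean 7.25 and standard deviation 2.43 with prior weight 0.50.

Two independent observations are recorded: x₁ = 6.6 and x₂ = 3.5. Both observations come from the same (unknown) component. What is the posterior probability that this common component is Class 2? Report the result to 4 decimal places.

0.8828

Posterior ∝ prior × likelihood, so P(k | x) ∝ w_k f_k(x); normalise over all components.
Since both observations come from the same component, the likelihood for component k is f_k(x₁)·f_k(x₂).
  f_1 = [(1/(2.23·√(2π)))·exp(−(6.6−1.23)²/(2·2.23²)) = 0.178898·exp(-2.89940) = 0.0098494] × [0.106561] = 0.00104956
  f_2 = [(1/(2.43·√(2π)))·exp(−(6.6−7.25)²/(2·2.43²)) = 0.164174·exp(-0.03578) = 0.158404] × [0.0499078] = 0.0079056
Weight by the priors:
  w_1·f_1 = 0.50 × 0.00104956 = 0.000524781
  w_2·f_2 = 0.50 × 0.0079056 = 0.0039528
Marginal: 0.000524781 + 0.0039528 = 0.00447758
P(Class 2 | x₁, x₂) = 0.0039528 / 0.00447758 ≈ 0.8828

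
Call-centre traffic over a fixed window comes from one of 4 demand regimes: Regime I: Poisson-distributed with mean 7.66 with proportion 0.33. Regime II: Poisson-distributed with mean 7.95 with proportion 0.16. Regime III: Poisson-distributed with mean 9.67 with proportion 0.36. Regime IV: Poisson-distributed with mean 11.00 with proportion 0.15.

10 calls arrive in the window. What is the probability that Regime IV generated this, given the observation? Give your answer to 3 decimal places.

0.166

Apply Bayes' rule: the posterior for each component is proportional to its prior times its likelihood at x.
Component likelihoods at x = 10 calls:
  p_I = 0.0903294
  p_II = 0.0980093
  p_III = 0.124415
  p_IV = 0.119378
Multiply by the mixture weights:
  w_I·p_I = 0.33 × 0.0903294 = 0.0298087
  w_II·p_II = 0.16 × 0.0980093 = 0.0156815
  w_III·p_III = 0.36 × 0.124415 = 0.0447895
  w_IV·p_IV = 0.15 × 0.119378 = 0.0179067
Normaliser: 0.0298087 + 0.0156815 + 0.0447895 + 0.0179067 = 0.108186
P(Regime IV | x) = 0.0179067 / 0.108186 ≈ 0.166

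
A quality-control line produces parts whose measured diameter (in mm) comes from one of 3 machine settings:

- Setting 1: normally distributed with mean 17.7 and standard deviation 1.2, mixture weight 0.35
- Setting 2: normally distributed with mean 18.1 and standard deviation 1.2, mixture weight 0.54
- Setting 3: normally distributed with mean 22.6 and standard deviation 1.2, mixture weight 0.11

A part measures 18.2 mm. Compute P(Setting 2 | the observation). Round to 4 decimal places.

Posterior ∝ prior × likelihood, so P(k | x) ∝ w_k f_k(x); normalise over all components.
Evaluate each component's likelihood at the observed value:
  p_1 = 0.30481
  p_2 = 0.3313
  p_3 = 0.000400226
Weight by the priors:
  w_1·p_1 = 0.35 × 0.30481 = 0.106684
  w_2·p_2 = 0.54 × 0.3313 = 0.178902
  w_3·p_3 = 0.11 × 0.000400226 = 4.40248e-05
Normaliser: 0.106684 + 0.178902 + 4.40248e-05 = 0.285629
P(Setting 2 | data) = 0.178902 / 0.285629 ≈ 0.6263

0.6263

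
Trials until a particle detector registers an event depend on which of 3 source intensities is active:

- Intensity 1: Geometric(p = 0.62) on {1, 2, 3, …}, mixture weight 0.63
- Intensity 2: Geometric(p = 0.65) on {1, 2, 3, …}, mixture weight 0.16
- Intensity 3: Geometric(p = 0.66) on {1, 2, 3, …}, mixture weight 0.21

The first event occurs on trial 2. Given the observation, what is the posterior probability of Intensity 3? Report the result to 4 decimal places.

The responsibility of component k is π_k f_k(x) divided by Σ_j π_j f_j(x).
Component likelihoods at x = 2:
  p_1 = 0.62·(1−0.62)^1 = 0.62·0.38 = 0.2356
  p_2 = 0.65·(1−0.65)^1 = 0.65·0.35 = 0.2275
  p_3 = 0.66·(1−0.66)^1 = 0.66·0.34 = 0.2244
Multiply by the mixture weights:
  π_1·p_1 = 0.63 × 0.2356 = 0.148428
  π_2·p_2 = 0.16 × 0.2275 = 0.0364
  π_3·p_3 = 0.21 × 0.2244 = 0.047124
Denominator: 0.148428 + 0.0364 + 0.047124 = 0.231952
So the posterior for Intensity 3 is 0.047124 / 0.231952 ≈ 0.2032.

0.2032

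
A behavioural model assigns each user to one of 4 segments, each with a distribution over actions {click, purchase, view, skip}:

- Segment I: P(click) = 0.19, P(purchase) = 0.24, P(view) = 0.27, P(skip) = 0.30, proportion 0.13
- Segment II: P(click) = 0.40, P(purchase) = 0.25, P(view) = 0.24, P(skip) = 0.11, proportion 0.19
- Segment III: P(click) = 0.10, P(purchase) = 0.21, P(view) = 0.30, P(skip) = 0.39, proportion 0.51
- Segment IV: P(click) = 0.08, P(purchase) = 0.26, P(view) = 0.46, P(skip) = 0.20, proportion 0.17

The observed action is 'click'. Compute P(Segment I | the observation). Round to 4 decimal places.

0.1494

The responsibility of component k is π_k f_k(x) divided by Σ_j π_j f_j(x).
Evaluate each component's likelihood at the observed value:
  f_I = P(click | comp) = 0.19
  f_II = P(click | comp) = 0.40
  f_III = P(click | comp) = 0.10
  f_IV = P(click | comp) = 0.08
Prior × likelihood for each component:
  π_I·f_I = 0.13 × 0.19 = 0.0247
  π_II·f_II = 0.19 × 0.4 = 0.076
  π_III·f_III = 0.51 × 0.1 = 0.051
  π_IV·f_IV = 0.17 × 0.08 = 0.0136
Marginal: 0.0247 + 0.076 + 0.051 + 0.0136 = 0.1653
P(Segment I | 'click') ≈ 0.1494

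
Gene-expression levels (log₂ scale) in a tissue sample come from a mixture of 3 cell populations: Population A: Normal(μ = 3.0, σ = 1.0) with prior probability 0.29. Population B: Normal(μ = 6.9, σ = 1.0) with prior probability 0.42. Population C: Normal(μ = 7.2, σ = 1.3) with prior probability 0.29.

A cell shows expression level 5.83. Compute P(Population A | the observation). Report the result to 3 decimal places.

0.014

The responsibility of component k is π_k f_k(x) divided by Σ_j π_j f_j(x).
Component likelihoods at x = 5.83:
  f_A = 0.00727444
  f_B = 0.22506
  f_C = 0.176118
Weight by the priors:
  π_A·f_A = 0.29 × 0.00727444 = 0.00210959
  π_B·f_B = 0.42 × 0.22506 = 0.0945252
  π_C·f_C = 0.29 × 0.176118 = 0.0510743
Normaliser: 0.00210959 + 0.0945252 + 0.0510743 = 0.147709
Responsibility of Population A: 0.00210959 / 0.147709 ≈ 0.014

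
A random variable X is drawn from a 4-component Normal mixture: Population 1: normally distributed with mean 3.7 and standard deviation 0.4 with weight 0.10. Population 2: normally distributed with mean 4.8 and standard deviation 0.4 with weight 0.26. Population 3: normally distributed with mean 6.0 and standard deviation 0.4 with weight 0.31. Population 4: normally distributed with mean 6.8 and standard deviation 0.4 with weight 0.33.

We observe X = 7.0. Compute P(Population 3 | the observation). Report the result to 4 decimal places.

0.0447

Apply Bayes' rule: the posterior for each component is proportional to its prior times its likelihood at x.
Evaluate each component's likelihood at the observed value:
  f_1 = 1.65678e-15
  f_2 = 2.69244e-07
  f_3 = 0.0438208
  f_4 = 0.880163
Prior × likelihood for each component:
  π_1·f_1 = 0.10 × 1.65678e-15 = 1.65678e-16
  π_2·f_2 = 0.26 × 2.69244e-07 = 7.00034e-08
  π_3·f_3 = 0.31 × 0.0438208 = 0.0135844
  π_4·f_4 = 0.33 × 0.880163 = 0.290454
Sum: 1.65678e-16 + 7.00034e-08 + 0.0135844 + 0.290454 = 0.304038
Responsibility of Population 3: 0.0135844 / 0.304038 ≈ 0.0447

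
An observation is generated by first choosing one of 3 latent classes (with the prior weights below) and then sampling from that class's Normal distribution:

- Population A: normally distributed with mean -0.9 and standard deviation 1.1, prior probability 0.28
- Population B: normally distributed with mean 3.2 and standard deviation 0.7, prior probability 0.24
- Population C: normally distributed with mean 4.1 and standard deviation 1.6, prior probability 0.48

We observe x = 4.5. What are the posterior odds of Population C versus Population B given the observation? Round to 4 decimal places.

Only the two components matter; the odds are (w_i f_i(x)) / (w_j f_j(x)).
Component likelihoods at x = 4.5:
  L_A = (1/(1.1·√(2π)))·exp(−(4.5−-0.9)²/(2·1.1²)) = 0.362675·exp(-12.04959) = 2.12055e-06
  L_B = (1/(0.7·√(2π)))·exp(−(4.5−3.2)²/(2·0.7²)) = 0.569918·exp(-1.72449) = 0.101596
  L_C = (1/(1.6·√(2π)))·exp(−(4.5−4.1)²/(2·1.6²)) = 0.249339·exp(-0.03125) = 0.241668
0.116 / 0.024383 ≈ 4.7574

4.7574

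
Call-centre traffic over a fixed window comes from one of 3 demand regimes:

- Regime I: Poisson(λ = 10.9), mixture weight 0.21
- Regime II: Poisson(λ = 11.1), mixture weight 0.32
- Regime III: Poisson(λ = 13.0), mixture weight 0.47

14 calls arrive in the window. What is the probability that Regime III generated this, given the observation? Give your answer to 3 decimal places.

Apply Bayes' rule: the posterior for each component is proportional to its prior times its likelihood at x.
Component likelihoods at x = 14 calls:
  p_I = e^(−10.9)·10.9^14/14! = 0.0707543
  p_II = e^(−11.1)·11.1^14/14! = 0.0747213
  p_III = e^(−13.0)·13.0^14/14! = 0.102087
Multiply by the mixture weights:
  π_I·p_I = 0.21 × 0.0707543 = 0.0148584
  π_II·p_II = 0.32 × 0.0747213 = 0.0239108
  π_III·p_III = 0.47 × 0.102087 = 0.0479809
Sum: 0.0148584 + 0.0239108 + 0.0479809 = 0.0867501
Responsibility of Regime III: 0.0479809 / 0.0867501 ≈ 0.553

0.553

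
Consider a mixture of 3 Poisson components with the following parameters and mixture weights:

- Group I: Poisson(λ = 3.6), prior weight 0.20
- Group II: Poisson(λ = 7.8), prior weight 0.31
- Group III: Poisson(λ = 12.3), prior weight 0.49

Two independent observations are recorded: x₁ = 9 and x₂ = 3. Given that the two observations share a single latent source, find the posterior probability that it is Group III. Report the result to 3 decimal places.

The responsibility of component k is P(Z=k) f_k(x) divided by Σ_j P(Z=j) f_j(x).
Since both observations come from the same component, the likelihood for component k is f_k(x₁)·f_k(x₂).
  p_I = [e^(−3.6)·3.6^9/9! = 0.00764715] × [0.212469] = 0.00162478
  p_II = [e^(−7.8)·7.8^9/9! = 0.120668] × [0.0324068] = 0.00391045
  p_III = [e^(−12.3)·12.3^9/9! = 0.0808278] × [0.0014117] = 0.000114105
Weight by the priors:
  P(Z=I)·p_I = 0.20 × 0.00162478 = 0.000324957
  P(Z=II)·p_II = 0.31 × 0.00391045 = 0.00121224
  P(Z=III)·p_III = 0.49 × 0.000114105 = 5.59112e-05
Normaliser: 0.000324957 + 0.00121224 + 5.59112e-05 = 0.00159311
Responsibility of Group III: 5.59112e-05 / 0.00159311 ≈ 0.035

0.035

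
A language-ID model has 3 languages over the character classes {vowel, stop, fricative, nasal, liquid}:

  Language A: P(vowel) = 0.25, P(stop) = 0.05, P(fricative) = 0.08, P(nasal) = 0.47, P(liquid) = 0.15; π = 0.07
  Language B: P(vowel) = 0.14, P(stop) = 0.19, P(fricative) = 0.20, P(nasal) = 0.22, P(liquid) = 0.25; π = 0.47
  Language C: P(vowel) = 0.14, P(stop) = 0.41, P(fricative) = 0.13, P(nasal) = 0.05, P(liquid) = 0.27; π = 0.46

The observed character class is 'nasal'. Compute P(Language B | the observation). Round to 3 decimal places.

By Bayes' theorem, P(k | x) = P(Z=k) f_k(x) / Σ_j P(Z=j) f_j(x).
Evaluate each component's likelihood at the observed value:
  L_A = P(nasal | comp) = 0.47
  L_B = P(nasal | comp) = 0.22
  L_C = P(nasal | comp) = 0.05
Multiply by the mixture weights:
  P(Z=A)·L_A = 0.07 × 0.47 = 0.0329
  P(Z=B)·L_B = 0.47 × 0.22 = 0.1034
  P(Z=C)·L_C = 0.46 × 0.05 = 0.023
Sum: 0.0329 + 0.1034 + 0.023 = 0.1593
So the posterior for Language B is 0.1034 / 0.1593 ≈ 0.649.

0.649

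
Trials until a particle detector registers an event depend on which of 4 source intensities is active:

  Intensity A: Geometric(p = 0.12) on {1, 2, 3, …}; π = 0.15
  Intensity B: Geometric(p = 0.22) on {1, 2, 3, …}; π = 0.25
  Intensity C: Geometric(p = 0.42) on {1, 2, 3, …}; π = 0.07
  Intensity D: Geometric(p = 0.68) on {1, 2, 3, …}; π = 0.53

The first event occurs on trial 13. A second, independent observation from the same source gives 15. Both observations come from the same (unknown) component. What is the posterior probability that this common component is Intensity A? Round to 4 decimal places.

By Bayes' theorem, P(k | x) = π_k f_k(x) / Σ_j π_j f_j(x).
Since both observations come from the same component, the likelihood for component k is f_k(x₁)·f_k(x₂).
  L_A = [0.12·(1−0.12)^12 = 0.12·0.215671 = 0.0258805] × [0.0200419] = 0.000518695
  L_B = [0.22·(1−0.22)^12 = 0.22·0.0507149 = 0.0111573] × [0.00678808] = 7.57365e-05
  L_C = [0.42·(1−0.42)^12 = 0.42·0.00144923 = 0.000608675] × [0.000204758] = 1.24631e-07
  L_D = [0.68·(1−0.68)^12 = 0.68·1.15292e-06 = 7.83987e-07] × [8.02802e-08] = 6.29386e-14
Prior × likelihood for each component:
  π_A·L_A = 0.15 × 0.000518695 = 7.78042e-05
  π_B·L_B = 0.25 × 7.57365e-05 = 1.89341e-05
  π_C·L_C = 0.07 × 1.24631e-07 = 8.72418e-09
  π_D·L_D = 0.53 × 6.29386e-14 = 3.33575e-14
Sum: 7.78042e-05 + 1.89341e-05 + 8.72418e-09 + 3.33575e-14 = 9.67471e-05
P(Intensity A | x₁,x₂) ≈ 0.8042

0.8042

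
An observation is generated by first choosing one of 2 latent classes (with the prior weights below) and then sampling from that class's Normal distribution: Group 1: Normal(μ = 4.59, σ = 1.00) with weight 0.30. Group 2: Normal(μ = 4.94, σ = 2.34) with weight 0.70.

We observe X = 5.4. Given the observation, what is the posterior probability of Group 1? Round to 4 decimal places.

P(component k | x) = π_k·f_k(x) / marginal(x), where marginal(x) = Σ_j π_j·f_j(x).
Component likelihoods at x = 5.4:
  f_1 = (1/(1.00·√(2π)))·exp(−(5.4−4.59)²/(2·1.00²)) = 0.398942·exp(-0.32805) = 0.287369
  f_2 = (1/(2.34·√(2π)))·exp(−(5.4−4.94)²/(2·2.34²)) = 0.170488·exp(-0.01932) = 0.167226
Multiply by the mixture weights:
  π_1·f_1 = 0.30 × 0.287369 = 0.0862107
  π_2·f_2 = 0.70 × 0.167226 = 0.117058
Marginal: 0.0862107 + 0.117058 = 0.203269
Responsibility of Group 1: 0.0862107 / 0.203269 ≈ 0.4241

0.4241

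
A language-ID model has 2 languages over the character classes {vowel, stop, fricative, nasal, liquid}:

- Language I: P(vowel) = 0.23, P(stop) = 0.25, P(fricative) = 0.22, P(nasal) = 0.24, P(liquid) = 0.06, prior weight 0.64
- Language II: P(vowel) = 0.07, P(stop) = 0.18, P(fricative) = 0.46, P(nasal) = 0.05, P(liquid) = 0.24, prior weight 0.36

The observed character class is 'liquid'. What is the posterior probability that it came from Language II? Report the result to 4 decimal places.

P(component k | x) = w_k·f_k(x) / marginal(x), where marginal(x) = Σ_j w_j·f_j(x).
Component likelihoods at x = 'liquid':
  p_I = P(liquid | comp) = 0.06
  p_II = P(liquid | comp) = 0.24
Prior × likelihood for each component:
  w_I·p_I = 0.64 × 0.06 = 0.0384
  w_II·p_II = 0.36 × 0.24 = 0.0864
Denominator: 0.0384 + 0.0864 = 0.1248
P(Language II | the observation) ≈ 0.6923

0.6923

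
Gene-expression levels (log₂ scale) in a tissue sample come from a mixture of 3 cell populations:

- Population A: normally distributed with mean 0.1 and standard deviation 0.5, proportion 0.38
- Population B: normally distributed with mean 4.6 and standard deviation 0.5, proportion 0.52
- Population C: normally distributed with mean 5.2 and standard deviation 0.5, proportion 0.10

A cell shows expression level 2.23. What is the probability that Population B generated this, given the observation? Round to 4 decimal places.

0.1363

Posterior ∝ prior × likelihood, so P(k | x) ∝ π_k f_k(x); normalise over all components.
Evaluate each component's likelihood at the observed value:
  L_A = (1/(0.5·√(2π)))·exp(−(2.23−0.1)²/(2·0.5²)) = 0.797885·exp(-9.07380) = 9.14616e-05
  L_B = (1/(0.5·√(2π)))·exp(−(2.23−4.6)²/(2·0.5²)) = 0.797885·exp(-11.23380) = 1.05478e-05
  L_C = (1/(0.5·√(2π)))·exp(−(2.23−5.2)²/(2·0.5²)) = 0.797885·exp(-17.64180) = 1.73862e-08
Weight by the priors:
  π_A·L_A = 0.38 × 9.14616e-05 = 3.47554e-05
  π_B·L_B = 0.52 × 1.05478e-05 = 5.48487e-06
  π_C·L_C = 0.10 × 1.73862e-08 = 1.73862e-09
Marginal: 3.47554e-05 + 5.48487e-06 + 1.73862e-09 = 4.0242e-05
So the posterior for Population B is 5.48487e-06 / 4.0242e-05 ≈ 0.1363.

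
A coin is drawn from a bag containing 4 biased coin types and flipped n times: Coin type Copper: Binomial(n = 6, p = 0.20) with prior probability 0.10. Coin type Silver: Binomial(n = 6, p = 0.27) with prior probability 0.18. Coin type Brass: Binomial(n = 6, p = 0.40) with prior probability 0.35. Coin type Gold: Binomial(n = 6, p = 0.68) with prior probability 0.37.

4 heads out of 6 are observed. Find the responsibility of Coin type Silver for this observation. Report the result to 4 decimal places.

Apply Bayes' rule: the posterior for each component is proportional to its prior times its likelihood at x.
Component likelihoods at x = 4 heads out of 6:
  L_Copper = 0.01536
  L_Silver = 0.0424807
  L_Brass = 0.13824
  L_Gold = 0.328418
Weight by the priors:
  P(Z=Copper)·L_Copper = 0.10 × 0.01536 = 0.001536
  P(Z=Silver)·L_Silver = 0.18 × 0.0424807 = 0.00764653
  P(Z=Brass)·L_Brass = 0.35 × 0.13824 = 0.048384
  P(Z=Gold)·L_Gold = 0.37 × 0.328418 = 0.121515
Marginal: 0.001536 + 0.00764653 + 0.048384 + 0.121515 = 0.179081
Responsibility of Coin type Silver: 0.00764653 / 0.179081 ≈ 0.0427

0.0427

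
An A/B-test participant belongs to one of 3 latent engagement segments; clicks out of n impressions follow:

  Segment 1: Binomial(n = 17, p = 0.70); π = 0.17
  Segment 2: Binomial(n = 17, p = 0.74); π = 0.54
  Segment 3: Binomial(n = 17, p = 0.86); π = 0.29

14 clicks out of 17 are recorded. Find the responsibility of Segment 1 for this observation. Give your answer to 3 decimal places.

Posterior ∝ prior × likelihood, so P(k | x) ∝ P(Z=k) f_k(x); normalise over all components.
Evaluate each component's likelihood at the observed value:
  f_1 = 0.124522
  f_2 = 0.176471
  f_3 = 0.225877
Weight by the priors:
  P(Z=1)·f_1 = 0.17 × 0.124522 = 0.0211687
  P(Z=2)·f_2 = 0.54 × 0.176471 = 0.0952943
  P(Z=3)·f_3 = 0.29 × 0.225877 = 0.0655042
Denominator: 0.0211687 + 0.0952943 + 0.0655042 = 0.181967
So the posterior for Segment 1 is 0.0211687 / 0.181967 ≈ 0.116.

0.116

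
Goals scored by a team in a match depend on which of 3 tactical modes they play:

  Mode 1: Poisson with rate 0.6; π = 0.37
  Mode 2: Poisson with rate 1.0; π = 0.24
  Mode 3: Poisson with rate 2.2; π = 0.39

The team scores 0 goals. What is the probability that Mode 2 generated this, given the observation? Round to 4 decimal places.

0.2639

P(component k | x) = π_k·f_k(x) / marginal(x), where marginal(x) = Σ_j π_j·f_j(x).
Poisson probabilities:
  p_1 = 0.548812
  p_2 = 0.367879
  p_3 = 0.110803
Multiply by the mixture weights:
  π_1·p_1 = 0.37 × 0.548812 = 0.20306
  π_2·p_2 = 0.24 × 0.367879 = 0.0882911
  π_3·p_3 = 0.39 × 0.110803 = 0.0432132
Sum: 0.20306 + 0.0882911 + 0.0432132 = 0.334565
P(Mode 2 | the observation) = 0.0882911 / 0.334565 ≈ 0.2639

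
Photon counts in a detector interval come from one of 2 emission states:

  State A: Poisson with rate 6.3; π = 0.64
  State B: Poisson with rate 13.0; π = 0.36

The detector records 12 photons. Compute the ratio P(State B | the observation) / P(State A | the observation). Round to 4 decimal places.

Since P(k|x) ∝ w_k f_k(x), the posterior odds are w_i f_i(x) / (w_j f_j(x)).
Component likelihoods at x = 12 photons:
  p_A = 0.0149863
  p_B = 0.10994
0.0395783 / 0.00959123 ≈ 4.1265

4.1265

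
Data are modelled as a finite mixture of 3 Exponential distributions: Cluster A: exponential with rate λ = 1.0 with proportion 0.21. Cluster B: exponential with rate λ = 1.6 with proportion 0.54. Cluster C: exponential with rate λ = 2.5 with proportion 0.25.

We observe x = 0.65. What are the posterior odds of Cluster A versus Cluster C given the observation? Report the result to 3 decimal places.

The posterior odds equal the prior odds times the likelihood ratio: (w_i/w_j)·(f_i(x)/f_j(x)).
Exponential densities:
  L_A = 1.0·e^(−1.0·0.65) = 1.0·e^(−0.6500) = 0.522046
  L_B = 1.6·e^(−1.6·0.65) = 1.6·e^(−1.0400) = 0.565527
  L_C = 2.5·e^(−2.5·0.65) = 2.5·e^(−1.6250) = 0.492279
Odds = (0.21/0.25) × (0.522046/0.492279) = 0.84 × 1.06047 ≈ 0.891

0.891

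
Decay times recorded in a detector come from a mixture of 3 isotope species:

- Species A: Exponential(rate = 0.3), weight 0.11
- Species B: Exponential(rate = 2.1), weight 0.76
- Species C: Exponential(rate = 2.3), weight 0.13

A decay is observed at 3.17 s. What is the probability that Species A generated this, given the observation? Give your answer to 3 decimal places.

P(component k | x) = π_k·f_k(x) / marginal(x), where marginal(x) = Σ_j π_j·f_j(x).
Component likelihoods at x = 3.17 s:
  f_A = 0.115906
  f_B = 0.00269849
  f_C = 0.00156779
Multiply by the mixture weights:
  π_A·f_A = 0.11 × 0.115906 = 0.0127497
  π_B·f_B = 0.76 × 0.00269849 = 0.00205085
  π_C·f_C = 0.13 × 0.00156779 = 0.000203812
Marginal: 0.0127497 + 0.00205085 + 0.000203812 = 0.0150044
Responsibility of Species A: 0.0127497 / 0.0150044 ≈ 0.850

0.850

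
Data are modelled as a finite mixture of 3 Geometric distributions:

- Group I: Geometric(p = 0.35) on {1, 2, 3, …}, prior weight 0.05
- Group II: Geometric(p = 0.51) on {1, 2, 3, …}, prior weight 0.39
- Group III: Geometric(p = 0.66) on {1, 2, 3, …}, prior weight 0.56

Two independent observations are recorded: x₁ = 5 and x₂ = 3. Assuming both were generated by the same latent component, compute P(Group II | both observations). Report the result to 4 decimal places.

P(component k | x) = w_k·f_k(x) / marginal(x), where marginal(x) = Σ_j w_j·f_j(x).
Since both observations come from the same component, the likelihood for component k is f_k(x₁)·f_k(x₂).
  L_I = [0.35·(1−0.35)^4 = 0.35·0.178506 = 0.0624772] × [0.147875] = 0.00923881
  L_II = [0.51·(1−0.51)^4 = 0.51·0.057648 = 0.0294005] × [0.122451] = 0.00360012
  L_III = [0.66·(1−0.66)^4 = 0.66·0.0133634 = 0.00881982] × [0.076296] = 0.000672917
Multiply by the mixture weights:
  w_I·L_I = 0.05 × 0.00923881 = 0.000461941
  w_II·L_II = 0.39 × 0.00360012 = 0.00140405
  w_III·L_III = 0.56 × 0.000672917 = 0.000376833
Evidence: 0.000461941 + 0.00140405 + 0.000376833 = 0.00224282
So the posterior for Group II is 0.00140405 / 0.00224282 ≈ 0.6260.

0.6260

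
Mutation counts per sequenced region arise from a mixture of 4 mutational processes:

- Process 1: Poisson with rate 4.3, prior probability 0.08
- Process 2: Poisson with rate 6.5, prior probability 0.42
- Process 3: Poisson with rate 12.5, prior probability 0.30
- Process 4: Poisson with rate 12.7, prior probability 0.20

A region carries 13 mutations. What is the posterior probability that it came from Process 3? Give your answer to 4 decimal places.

0.5597

The responsibility of component k is P(Z=k) f_k(x) divided by Σ_j P(Z=j) f_j(x).
Component likelihoods at x = 13 mutations:
  L_1 = 0.000374406
  L_2 = 0.00892646
  L_3 = 0.10886
  L_4 = 0.109554
Prior × likelihood for each component:
  P(Z=1)·L_1 = 0.08 × 0.000374406 = 2.99525e-05
  P(Z=2)·L_2 = 0.42 × 0.00892646 = 0.00374911
  P(Z=3)·L_3 = 0.30 × 0.10886 = 0.032658
  P(Z=4)·L_4 = 0.20 × 0.109554 = 0.0219108
Normaliser: 2.99525e-05 + 0.00374911 + 0.032658 + 0.0219108 = 0.0583479
P(Process 3 | 13 mutations) = 0.032658 / 0.0583479 ≈ 0.5597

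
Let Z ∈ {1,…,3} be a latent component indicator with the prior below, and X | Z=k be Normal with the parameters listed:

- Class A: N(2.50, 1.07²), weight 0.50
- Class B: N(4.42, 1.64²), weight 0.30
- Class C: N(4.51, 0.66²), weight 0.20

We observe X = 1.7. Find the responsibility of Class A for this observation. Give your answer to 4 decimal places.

Posterior ∝ prior × likelihood, so P(k | x) ∝ P(Z=k) f_k(x); normalise over all components.
Normal densities:
  L_A = (1/(1.07·√(2π)))·exp(−(1.7−2.50)²/(2·1.07²)) = 0.372843·exp(-0.27950) = 0.28193
  L_B = (1/(1.64·√(2π)))·exp(−(1.7−4.42)²/(2·1.64²)) = 0.243257·exp(-1.37537) = 0.0614823
  L_C = (1/(0.66·√(2π)))·exp(−(1.7−4.51)²/(2·0.66²)) = 0.604458·exp(-9.06348) = 7.00082e-05
Multiply by the mixture weights:
  P(Z=A)·L_A = 0.50 × 0.28193 = 0.140965
  P(Z=B)·L_B = 0.30 × 0.0614823 = 0.0184447
  P(Z=C)·L_C = 0.20 × 7.00082e-05 = 1.40016e-05
Denominator: 0.140965 + 0.0184447 + 1.40016e-05 = 0.159424
Responsibility of Class A: 0.140965 / 0.159424 ≈ 0.8842

0.8842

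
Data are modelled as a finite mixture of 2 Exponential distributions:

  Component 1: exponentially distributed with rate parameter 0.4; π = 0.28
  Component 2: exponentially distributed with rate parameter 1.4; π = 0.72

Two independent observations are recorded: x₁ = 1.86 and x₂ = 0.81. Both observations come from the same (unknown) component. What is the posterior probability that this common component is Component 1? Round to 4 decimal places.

Posterior ∝ prior × likelihood, so P(k | x) ∝ π_k f_k(x); normalise over all components.
Since both observations come from the same component, the likelihood for component k is f_k(x₁)·f_k(x₂).
  f_1 = [0.4·e^(−0.4·1.86) = 0.4·e^(−0.7440) = 0.190084] × [0.2893] = 0.0549912
  f_2 = [1.4·e^(−1.4·1.86) = 1.4·e^(−2.6040) = 0.103568] × [0.450441] = 0.0466513
Weight by the priors:
  π_1·f_1 = 0.28 × 0.0549912 = 0.0153975
  π_2·f_2 = 0.72 × 0.0466513 = 0.0335889
Evidence: 0.0153975 + 0.0335889 = 0.0489864
P(Component 1 | x₁,x₂) ≈ 0.3143

0.3143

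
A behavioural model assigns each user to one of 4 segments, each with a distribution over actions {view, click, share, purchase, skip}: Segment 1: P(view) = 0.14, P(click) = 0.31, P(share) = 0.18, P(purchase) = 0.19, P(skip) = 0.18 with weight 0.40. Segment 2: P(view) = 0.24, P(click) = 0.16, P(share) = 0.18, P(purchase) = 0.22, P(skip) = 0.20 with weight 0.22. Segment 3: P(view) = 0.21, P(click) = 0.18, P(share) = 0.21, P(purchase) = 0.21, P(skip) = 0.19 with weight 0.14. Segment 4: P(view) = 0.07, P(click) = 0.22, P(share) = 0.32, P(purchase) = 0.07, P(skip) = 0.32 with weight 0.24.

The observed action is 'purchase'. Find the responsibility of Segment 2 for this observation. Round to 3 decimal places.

Apply Bayes' rule: the posterior for each component is proportional to its prior times its likelihood at x.
Categorical probabilities:
  L_1 = 0.19
  L_2 = 0.22
  L_3 = 0.21
  L_4 = 0.07
Unnormalised posteriors:
  w_1·L_1 = 0.40 × 0.19 = 0.076
  w_2·L_2 = 0.22 × 0.22 = 0.0484
  w_3·L_3 = 0.14 × 0.21 = 0.0294
  w_4·L_4 = 0.24 × 0.07 = 0.0168
Evidence: 0.076 + 0.0484 + 0.0294 + 0.0168 = 0.1706
P(Segment 2 | x) ≈ 0.284

0.284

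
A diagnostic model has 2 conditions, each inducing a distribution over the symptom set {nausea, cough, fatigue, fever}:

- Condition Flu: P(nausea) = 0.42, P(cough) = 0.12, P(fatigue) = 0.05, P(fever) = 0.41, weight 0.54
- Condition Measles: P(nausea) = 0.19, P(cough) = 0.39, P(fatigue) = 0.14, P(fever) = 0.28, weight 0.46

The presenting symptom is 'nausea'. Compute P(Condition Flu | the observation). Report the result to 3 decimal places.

P(component k | x) = w_k·f_k(x) / marginal(x), where marginal(x) = Σ_j w_j·f_j(x).
Evaluate each component's likelihood at the observed value:
  L_Flu = 0.42
  L_Measles = 0.19
Unnormalised posteriors:
  w_Flu·L_Flu = 0.54 × 0.42 = 0.2268
  w_Measles·L_Measles = 0.46 × 0.19 = 0.0874
Marginal: 0.2268 + 0.0874 = 0.3142
So the posterior for Condition Flu is 0.2268 / 0.3142 ≈ 0.722.

0.722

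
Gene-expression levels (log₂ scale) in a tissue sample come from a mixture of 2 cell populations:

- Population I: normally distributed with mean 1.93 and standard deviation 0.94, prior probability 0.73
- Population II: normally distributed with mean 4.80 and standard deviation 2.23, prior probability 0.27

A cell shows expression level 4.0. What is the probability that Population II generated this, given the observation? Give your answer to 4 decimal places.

0.6229

Posterior ∝ prior × likelihood, so P(k | x) ∝ P(Z=k) f_k(x); normalise over all components.
Evaluate each component's likelihood at the observed value:
  L_I = (1/(0.94·√(2π)))·exp(−(4.0−1.93)²/(2·0.94²)) = 0.424407·exp(-2.42468) = 0.0375626
  L_II = (1/(2.23·√(2π)))·exp(−(4.0−4.80)²/(2·2.23²)) = 0.178898·exp(-0.06435) = 0.167749
Multiply by the mixture weights:
  P(Z=I)·L_I = 0.73 × 0.0375626 = 0.0274207
  P(Z=II)·L_II = 0.27 × 0.167749 = 0.0452921
Normaliser: 0.0274207 + 0.0452921 = 0.0727128
Responsibility of Population II: 0.0452921 / 0.0727128 ≈ 0.6229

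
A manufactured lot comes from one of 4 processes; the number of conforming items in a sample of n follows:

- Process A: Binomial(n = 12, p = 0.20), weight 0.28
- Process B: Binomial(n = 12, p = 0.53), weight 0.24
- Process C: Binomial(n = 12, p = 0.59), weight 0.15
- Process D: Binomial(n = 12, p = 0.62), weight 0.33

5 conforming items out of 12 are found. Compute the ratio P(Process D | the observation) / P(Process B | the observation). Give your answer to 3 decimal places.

Posterior odds = (w_i f_i(x)) / (w_j f_j(x)); the normalising sum cancels.
Component likelihoods at x = 5 conforming items out of 12:
  L_A = 0.0531502
  L_B = 0.167799
  L_C = 0.110274
  L_D = 0.0830173
0.0273957 / 0.0402718 ≈ 0.680

0.680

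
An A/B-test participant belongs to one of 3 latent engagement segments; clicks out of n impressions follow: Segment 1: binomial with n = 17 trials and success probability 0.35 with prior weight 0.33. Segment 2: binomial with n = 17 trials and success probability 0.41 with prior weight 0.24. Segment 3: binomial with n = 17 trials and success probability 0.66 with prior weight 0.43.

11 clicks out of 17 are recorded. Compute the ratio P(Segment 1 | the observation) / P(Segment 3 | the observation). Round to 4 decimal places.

The posterior odds equal the prior odds times the likelihood ratio: (w_i/w_j)·(f_i(x)/f_j(x)).
Evaluate each component's likelihood at the observed value:
  L_1 = C(17,11)·0.35^11·0.65^6 = 12376·9.65492e-06·0.0754189 = 0.00901175
  L_2 = C(17,11)·0.41^11·0.59^6 = 12376·5.50329e-05·0.0421805 = 0.0287286
  L_3 = C(17,11)·0.66^11·0.34^6 = 12376·0.010351·0.0015448 = 0.197896
Posterior odds = (w_1·L_1) / (w_3·L_3) = (0.33·0.00901175) / (0.43·0.197896) = 0.00297388 / 0.0850953 ≈ 0.0349

0.0349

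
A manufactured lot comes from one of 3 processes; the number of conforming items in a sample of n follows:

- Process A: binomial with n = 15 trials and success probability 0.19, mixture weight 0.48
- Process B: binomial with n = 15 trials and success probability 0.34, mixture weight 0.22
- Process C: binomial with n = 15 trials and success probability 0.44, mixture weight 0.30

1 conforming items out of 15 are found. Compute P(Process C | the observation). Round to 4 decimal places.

P(component k | x) = P(Z=k)·f_k(x) / marginal(x), where marginal(x) = Σ_j P(Z=j)·f_j(x).
Component likelihoods at x = 1 conforming items out of 15:
  L_A = C(15,1)·0.19^1·0.81^14 = 15·0.19·0.0523348 = 0.149154
  L_B = C(15,1)·0.34^1·0.66^14 = 15·0.34·0.00297588 = 0.015177
  L_C = C(15,1)·0.44^1·0.56^14 = 15·0.44·0.000298286 = 0.00196869
Prior × likelihood for each component:
  P(Z=A)·L_A = 0.48 × 0.149154 = 0.071594
  P(Z=B)·L_B = 0.22 × 0.015177 = 0.00333893
  P(Z=C)·L_C = 0.30 × 0.00196869 = 0.000590606
Marginal: 0.071594 + 0.00333893 + 0.000590606 = 0.0755235
P(Process C | data) ≈ 0.0078

0.0078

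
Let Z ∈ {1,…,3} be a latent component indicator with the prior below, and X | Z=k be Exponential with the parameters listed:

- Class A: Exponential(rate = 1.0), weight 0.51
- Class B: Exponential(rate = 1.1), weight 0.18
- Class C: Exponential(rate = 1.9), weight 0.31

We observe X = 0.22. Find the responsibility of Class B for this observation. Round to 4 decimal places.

0.1632

By Bayes' theorem, P(k | x) = π_k f_k(x) / Σ_j π_j f_j(x).
Component likelihoods at x = 0.22:
  p_A = 0.802519
  p_B = 0.863562
  p_C = 1.25089
Weight by the priors:
  π_A·p_A = 0.51 × 0.802519 = 0.409285
  π_B·p_B = 0.18 × 0.863562 = 0.155441
  π_C·p_C = 0.31 × 1.25089 = 0.387775
Normaliser: 0.409285 + 0.155441 + 0.387775 = 0.952501
P(Class B | 0.22) = 0.155441 / 0.952501 ≈ 0.1632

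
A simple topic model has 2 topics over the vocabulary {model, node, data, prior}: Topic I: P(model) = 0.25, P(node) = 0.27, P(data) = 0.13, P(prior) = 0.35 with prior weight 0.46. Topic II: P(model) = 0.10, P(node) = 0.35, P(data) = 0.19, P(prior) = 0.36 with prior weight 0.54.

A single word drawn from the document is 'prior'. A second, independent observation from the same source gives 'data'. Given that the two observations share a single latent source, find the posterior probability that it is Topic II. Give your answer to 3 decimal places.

0.638

P(component k | x) = P(Z=k)·f_k(x) / marginal(x), where marginal(x) = Σ_j P(Z=j)·f_j(x).
Since both observations come from the same component, the likelihood for component k is f_k(x₁)·f_k(x₂).
  L_I = [P(prior | comp) = 0.35] × [0.13] = 0.0455
  L_II = [P(prior | comp) = 0.36] × [0.19] = 0.0684
Unnormalised posteriors:
  P(Z=I)·L_I = 0.46 × 0.0455 = 0.02093
  P(Z=II)·L_II = 0.54 × 0.0684 = 0.036936
Normaliser: 0.02093 + 0.036936 = 0.057866
Responsibility of Topic II: 0.036936 / 0.057866 ≈ 0.638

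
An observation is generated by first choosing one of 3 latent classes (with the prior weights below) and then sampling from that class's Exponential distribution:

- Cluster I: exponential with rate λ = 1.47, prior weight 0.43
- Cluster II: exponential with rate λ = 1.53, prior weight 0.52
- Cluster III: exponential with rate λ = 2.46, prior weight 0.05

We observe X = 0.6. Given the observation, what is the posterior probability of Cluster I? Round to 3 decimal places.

0.431

Posterior ∝ prior × likelihood, so P(k | x) ∝ w_k f_k(x); normalise over all components.
Evaluate each component's likelihood at the observed value:
  p_I = 1.47·e^(−1.47·0.6) = 1.47·e^(−0.8820) = 0.608513
  p_II = 1.53·e^(−1.53·0.6) = 1.53·e^(−0.9180) = 0.610955
  p_III = 2.46·e^(−2.46·0.6) = 2.46·e^(−1.4760) = 0.562233
Prior × likelihood for each component:
  w_I·p_I = 0.43 × 0.608513 = 0.26166
  w_II·p_II = 0.52 × 0.610955 = 0.317697
  w_III·p_III = 0.05 × 0.562233 = 0.0281117
Evidence: 0.26166 + 0.317697 + 0.0281117 = 0.607469
P(Cluster I | x) = 0.26166 / 0.607469 ≈ 0.431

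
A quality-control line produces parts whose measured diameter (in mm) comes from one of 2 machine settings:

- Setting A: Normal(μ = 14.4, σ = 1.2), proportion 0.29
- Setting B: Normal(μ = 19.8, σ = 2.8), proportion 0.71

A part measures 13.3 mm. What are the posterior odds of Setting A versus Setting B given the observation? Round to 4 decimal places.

9.2654

Only the two components matter; the odds are (π_i f_i(x)) / (π_j f_j(x)).
Evaluate each component's likelihood at the observed value:
  f_A = (1/(1.2·√(2π)))·exp(−(13.3−14.4)²/(2·1.2²)) = 0.332452·exp(-0.42014) = 0.218406
  f_B = (1/(2.8·√(2π)))·exp(−(13.3−19.8)²/(2·2.8²)) = 0.142479·exp(-2.69452) = 0.00962806
0.0633378 / 0.00683592 ≈ 9.2654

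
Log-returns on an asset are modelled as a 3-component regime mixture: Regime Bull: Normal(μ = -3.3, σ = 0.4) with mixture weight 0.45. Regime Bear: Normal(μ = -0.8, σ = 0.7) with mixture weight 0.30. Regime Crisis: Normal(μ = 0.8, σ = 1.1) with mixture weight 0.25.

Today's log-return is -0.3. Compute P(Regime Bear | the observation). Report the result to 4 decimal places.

The responsibility of component k is π_k f_k(x) divided by Σ_j π_j f_j(x).
Evaluate each component's likelihood at the observed value:
  p_Bull = 6.0858e-13
  p_Bear = 0.441593
  p_Crisis = 0.219973
Multiply by the mixture weights:
  π_Bull·p_Bull = 0.45 × 6.0858e-13 = 2.73861e-13
  π_Bear·p_Bear = 0.30 × 0.441593 = 0.132478
  π_Crisis·p_Crisis = 0.25 × 0.219973 = 0.0549933
Denominator: 2.73861e-13 + 0.132478 + 0.0549933 = 0.187471
P(Regime Bear | the observation) ≈ 0.7067

0.7067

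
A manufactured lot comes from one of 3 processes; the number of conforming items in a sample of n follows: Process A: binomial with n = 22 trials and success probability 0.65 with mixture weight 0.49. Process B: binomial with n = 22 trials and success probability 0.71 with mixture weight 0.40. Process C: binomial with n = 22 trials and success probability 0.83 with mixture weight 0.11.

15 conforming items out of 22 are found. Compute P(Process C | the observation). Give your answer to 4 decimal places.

0.0298

By Bayes' theorem, P(k | x) = w_k f_k(x) / Σ_j w_j f_j(x).
Evaluate each component's likelihood at the observed value:
  p_A = 0.171401
  p_B = 0.172782
  p_C = 0.0427711
Weight by the priors:
  w_A·p_A = 0.49 × 0.171401 = 0.0839864
  w_B·p_B = 0.40 × 0.172782 = 0.0691127
  w_C·p_C = 0.11 × 0.0427711 = 0.00470482
Marginal: 0.0839864 + 0.0691127 + 0.00470482 = 0.157804
P(Process C | data) ≈ 0.0298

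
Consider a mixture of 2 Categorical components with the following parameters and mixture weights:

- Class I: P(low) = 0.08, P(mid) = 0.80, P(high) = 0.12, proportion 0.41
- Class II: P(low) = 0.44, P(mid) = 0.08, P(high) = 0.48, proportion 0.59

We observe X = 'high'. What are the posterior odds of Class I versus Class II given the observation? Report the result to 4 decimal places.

0.1737

The posterior odds equal the prior odds times the likelihood ratio: (π_i/π_j)·(f_i(x)/f_j(x)).
Categorical probabilities:
  p_I = P(high | comp) = 0.12
  p_II = P(high | comp) = 0.48
Odds = (0.41/0.59) × (0.12/0.48) = 0.694915 × 0.25 ≈ 0.1737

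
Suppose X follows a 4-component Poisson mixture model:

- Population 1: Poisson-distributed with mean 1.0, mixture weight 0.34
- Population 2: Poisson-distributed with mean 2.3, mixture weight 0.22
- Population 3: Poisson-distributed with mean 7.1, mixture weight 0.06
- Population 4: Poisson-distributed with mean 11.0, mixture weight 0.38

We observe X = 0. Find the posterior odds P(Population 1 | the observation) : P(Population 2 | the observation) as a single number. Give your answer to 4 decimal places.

5.6707

Posterior odds = (P(Z=i) f_i(x)) / (P(Z=j) f_j(x)); the normalising sum cancels.
Poisson probabilities:
  f_1 = 0.367879
  f_2 = 0.100259
  f_3 = 0.000825105
  f_4 = 1.67017e-05
0.125079 / 0.0220569 ≈ 5.6707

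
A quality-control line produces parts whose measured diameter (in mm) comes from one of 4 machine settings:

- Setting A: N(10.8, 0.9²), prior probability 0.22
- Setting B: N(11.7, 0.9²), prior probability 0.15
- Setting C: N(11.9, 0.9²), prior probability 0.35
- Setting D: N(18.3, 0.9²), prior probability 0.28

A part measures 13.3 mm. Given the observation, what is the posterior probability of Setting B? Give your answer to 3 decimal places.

0.221

Apply Bayes' rule: the posterior for each component is proportional to its prior times its likelihood at x.
Evaluate each component's likelihood at the observed value:
  f_A = (1/(0.9·√(2π)))·exp(−(13.3−10.8)²/(2·0.9²)) = 0.443269·exp(-3.85802) = 0.00935726
  f_B = (1/(0.9·√(2π)))·exp(−(13.3−11.7)²/(2·0.9²)) = 0.443269·exp(-1.58025) = 0.0912799
  f_C = (1/(0.9·√(2π)))·exp(−(13.3−11.9)²/(2·0.9²)) = 0.443269·exp(-1.20988) = 0.132198
  f_D = (1/(0.9·√(2π)))·exp(−(13.3−18.3)²/(2·0.9²)) = 0.443269·exp(-15.43210) = 8.80222e-08
Unnormalised posteriors:
  P(Z=A)·f_A = 0.22 × 0.00935726 = 0.0020586
  P(Z=B)·f_B = 0.15 × 0.0912799 = 0.013692
  P(Z=C)·f_C = 0.35 × 0.132198 = 0.0462693
  P(Z=D)·f_D = 0.28 × 8.80222e-08 = 2.46462e-08
Normaliser: 0.0020586 + 0.013692 + 0.0462693 + 2.46462e-08 = 0.0620199
So the posterior for Setting B is 0.013692 / 0.0620199 ≈ 0.221.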